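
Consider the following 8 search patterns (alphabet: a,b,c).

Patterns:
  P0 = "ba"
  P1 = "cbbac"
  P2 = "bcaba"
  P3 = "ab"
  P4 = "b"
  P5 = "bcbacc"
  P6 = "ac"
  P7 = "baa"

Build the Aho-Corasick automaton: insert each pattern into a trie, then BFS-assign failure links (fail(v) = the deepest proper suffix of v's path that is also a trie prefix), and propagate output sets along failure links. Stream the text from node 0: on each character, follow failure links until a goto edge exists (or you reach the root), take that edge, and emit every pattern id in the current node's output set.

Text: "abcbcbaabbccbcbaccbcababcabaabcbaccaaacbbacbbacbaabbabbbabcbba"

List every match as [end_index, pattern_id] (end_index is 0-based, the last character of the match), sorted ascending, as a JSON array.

Construct AC machine:
Trie nodes:
  0='ε' goto a→12 b→1 c→3
  1='b' goto a→2 c→8  ←P4
  2='ba' goto a→19  ←P0
  3='c' goto b→4
  4='cb' goto b→5
  5='cbb' goto a→6
  6='cbba' goto c→7
  7='cbbac' goto ·  ←P1
  8='bc' goto a→9 b→14
  9='bca' goto b→10
  10='bcab' goto a→11
  11='bcaba' goto ·  ←P2
  12='a' goto b→13 c→18
  13='ab' goto ·  ←P3
  14='bcb' goto a→15
  15='bcba' goto c→16
  16='bcbac' goto c→17
  17='bcbacc' goto ·  ←P5
  18='ac' goto ·  ←P6
  19='baa' goto ·  ←P7

Failure links (BFS by depth):
  n1('b'): parent n0 fail=0; on 'b' 0 → fail=0;  out {4}∪∅={4}
  n3('c'): parent n0 fail=0; on 'c' 0 → fail=0;  out ∅∪∅=∅
  n12('a'): parent n0 fail=0; on 'a' 0 → fail=0;  out ∅∪∅=∅
  n2('ba'): parent n1 fail=0; on 'a' 0 → fail=12;  out {0}∪∅={0}
  n4('cb'): parent n3 fail=0; on 'b' 0 → fail=1;  out ∅∪{4}={4}
  n8('bc'): parent n1 fail=0; on 'c' 0 → fail=3;  out ∅∪∅=∅
  n13('ab'): parent n12 fail=0; on 'b' 0 → fail=1;  out {3}∪{4}={3,4}
  n18('ac'): parent n12 fail=0; on 'c' 0 → fail=3;  out {6}∪∅={6}
  n5('cbb'): parent n4 fail=1; on 'b' 1→0 → fail=1;  out ∅∪{4}={4}
  n9('bca'): parent n8 fail=3; on 'a' 3→0 → fail=12;  out ∅∪∅=∅
  n14('bcb'): parent n8 fail=3; on 'b' 3 → fail=4;  out ∅∪{4}={4}
  n19('baa'): parent n2 fail=12; on 'a' 12→0 → fail=12;  out {7}∪∅={7}
  n6('cbba'): parent n5 fail=1; on 'a' 1 → fail=2;  out ∅∪{0}={0}
  n10('bcab'): parent n9 fail=12; on 'b' 12 → fail=13;  out ∅∪{3,4}={3,4}
  n15('bcba'): parent n14 fail=4; on 'a' 4→1 → fail=2;  out ∅∪{0}={0}
  n7('cbbac'): parent n6 fail=2; on 'c' 2→12 → fail=18;  out {1}∪{6}={1,6}
  n11('bcaba'): parent n10 fail=13; on 'a' 13→1 → fail=2;  out {2}∪{0}={0,2}
  n16('bcbac'): parent n15 fail=2; on 'c' 2→12 → fail=18;  out ∅∪{6}={6}
  n17('bcbacc'): parent n16 fail=18; on 'c' 18→3→0 → fail=3;  out {5}∪∅={5}

Scan:
pos 0 'a': at 12
pos 1 'b': at 13  → match P3@[0:1],P4@[1:1]
pos 2 'c': at 8 ·f
pos 3 'b': at 14  → match P4@[3:3]
pos 4 'c': at 8 ·f
pos 5 'b': at 14  → match P4@[5:5]
pos 6 'a': at 15  → match P0@[5:6]
pos 7 'a': at 19 ·f  → match P7@[5:7]
pos 8 'b': at 13 ·f  → match P3@[7:8],P4@[8:8]
pos 9 'b': at 1 ·f  → match P4@[9:9]
pos 10 'c': at 8
pos 11 'c': at 3 ·f
pos 12 'b': at 4  → match P4@[12:12]
pos 13 'c': at 8 ·f
pos 14 'b': at 14  → match P4@[14:14]
pos 15 'a': at 15  → match P0@[14:15]
pos 16 'c': at 16  → match P6@[15:16]
pos 17 'c': at 17  → match P5@[12:17]
pos 18 'b': at 4 ·f  → match P4@[18:18]
pos 19 'c': at 8 ·f
pos 20 'a': at 9
pos 21 'b': at 10  → match P3@[20:21],P4@[21:21]
pos 22 'a': at 11  → match P0@[21:22],P2@[18:22]
pos 23 'b': at 13 ·f  → match P3@[22:23],P4@[23:23]
pos 24 'c': at 8 ·f
pos 25 'a': at 9
pos 26 'b': at 10  → match P3@[25:26],P4@[26:26]
pos 27 'a': at 11  → match P0@[26:27],P2@[23:27]
pos 28 'a': at 19 ·f  → match P7@[26:28]
pos 29 'b': at 13 ·f  → match P3@[28:29],P4@[29:29]
pos 30 'c': at 8 ·f
pos 31 'b': at 14  → match P4@[31:31]
pos 32 'a': at 15  → match P0@[31:32]
pos 33 'c': at 16  → match P6@[32:33]
pos 34 'c': at 17  → match P5@[29:34]
pos 35 'a': at 12 ·f
pos 36 'a': at 12 ·f
pos 37 'a': at 12 ·f
pos 38 'c': at 18  → match P6@[37:38]
pos 39 'b': at 4 ·f  → match P4@[39:39]
pos 40 'b': at 5  → match P4@[40:40]
pos 41 'a': at 6  → match P0@[40:41]
pos 42 'c': at 7  → match P1@[38:42],P6@[41:42]
pos 43 'b': at 4 ·f  → match P4@[43:43]
pos 44 'b': at 5  → match P4@[44:44]
pos 45 'a': at 6  → match P0@[44:45]
pos 46 'c': at 7  → match P1@[42:46],P6@[45:46]
pos 47 'b': at 4 ·f  → match P4@[47:47]
pos 48 'a': at 2 ·f  → match P0@[47:48]
pos 49 'a': at 19  → match P7@[47:49]
pos 50 'b': at 13 ·f  → match P3@[49:50],P4@[50:50]
pos 51 'b': at 1 ·f  → match P4@[51:51]
pos 52 'a': at 2  → match P0@[51:52]
pos 53 'b': at 13 ·f  → match P3@[52:53],P4@[53:53]
pos 54 'b': at 1 ·f  → match P4@[54:54]
pos 55 'b': at 1 ·f  → match P4@[55:55]
pos 56 'a': at 2  → match P0@[55:56]
pos 57 'b': at 13 ·f  → match P3@[56:57],P4@[57:57]
pos 58 'c': at 8 ·f
pos 59 'b': at 14  → match P4@[59:59]
pos 60 'b': at 5 ·f  → match P4@[60:60]
pos 61 'a': at 6  → match P0@[60:61]

Matches: [[1,3],[1,4],[3,4],[5,4],[6,0],[7,7],[8,3],[8,4],[9,4],[12,4],[14,4],[15,0],[16,6],[17,5],[18,4],[21,3],[21,4],[22,0],[22,2],[23,3],[23,4],[26,3],[26,4],[27,0],[27,2],[28,7],[29,3],[29,4],[31,4],[32,0],[33,6],[34,5],[38,6],[39,4],[40,4],[41,0],[42,1],[42,6],[43,4],[44,4],[45,0],[46,1],[46,6],[47,4],[48,0],[49,7],[50,3],[50,4],[51,4],[52,0],[53,3],[53,4],[54,4],[55,4],[56,0],[57,3],[57,4],[59,4],[60,4],[61,0]]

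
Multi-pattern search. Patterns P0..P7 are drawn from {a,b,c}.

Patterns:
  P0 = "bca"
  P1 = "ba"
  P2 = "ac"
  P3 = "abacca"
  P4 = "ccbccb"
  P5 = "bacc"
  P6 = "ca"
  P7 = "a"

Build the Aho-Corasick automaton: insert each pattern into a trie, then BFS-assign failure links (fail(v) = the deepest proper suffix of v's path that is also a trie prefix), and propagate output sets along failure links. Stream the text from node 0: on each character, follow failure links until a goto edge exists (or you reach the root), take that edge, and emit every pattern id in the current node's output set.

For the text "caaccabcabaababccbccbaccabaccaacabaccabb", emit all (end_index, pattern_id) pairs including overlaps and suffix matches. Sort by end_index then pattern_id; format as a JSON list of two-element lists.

Build automaton:
Trie (insert patterns):
  0='ε' goto a→5 b→1 c→12
  1='b' goto a→4 c→2
  2='bc' goto a→3
  3='bca' goto ·  [P0 ends]
  4='ba' goto c→18  [P1 ends]
  5='a' goto b→7 c→6  [P7 ends]
  6='ac' goto ·  [P2 ends]
  7='ab' goto a→8
  8='aba' goto c→9
  9='abac' goto c→10
  10='abacc' goto a→11
  11='abacca' goto ·  [P3 ends]
  12='c' goto a→20 c→13
  13='cc' goto b→14
  14='ccb' goto c→15
  15='ccbc' goto c→16
  16='ccbcc' goto b→17
  17='ccbccb' goto ·  [P4 ends]
  18='bac' goto c→19
  19='bacc' goto ·  [P5 ends]
  20='ca' goto ·  [P6 ends]

BFS fail/out derivation:
  n1('b'): parent n0 fail=0; on 'b' 0 → fail=0;  out ∅∪∅=∅
  n5('a'): parent n0 fail=0; on 'a' 0 → fail=0;  out {7}∪∅={7}
  n12('c'): parent n0 fail=0; on 'c' 0 → fail=0;  out ∅∪∅=∅
  n2('bc'): parent n1 fail=0; on 'c' 0 → fail=12;  out ∅∪∅=∅
  n4('ba'): parent n1 fail=0; on 'a' 0 → fail=5;  out {1}∪{7}={1,7}
  n6('ac'): parent n5 fail=0; on 'c' 0 → fail=12;  out {2}∪∅={2}
  n7('ab'): parent n5 fail=0; on 'b' 0 → fail=1;  out ∅∪∅=∅
  n13('cc'): parent n12 fail=0; on 'c' 0 → fail=12;  out ∅∪∅=∅
  n20('ca'): parent n12 fail=0; on 'a' 0 → fail=5;  out {6}∪{7}={6,7}
  n3('bca'): parent n2 fail=12; on 'a' 12 → fail=20;  out {0}∪{6,7}={0,6,7}
  n8('aba'): parent n7 fail=1; on 'a' 1 → fail=4;  out ∅∪{1,7}={1,7}
  n14('ccb'): parent n13 fail=12; on 'b' 12→0 → fail=1;  out ∅∪∅=∅
  n18('bac'): parent n4 fail=5; on 'c' 5 → fail=6;  out ∅∪{2}={2}
  n9('abac'): parent n8 fail=4; on 'c' 4 → fail=18;  out ∅∪{2}={2}
  n15('ccbc'): parent n14 fail=1; on 'c' 1 → fail=2;  out ∅∪∅=∅
  n19('bacc'): parent n18 fail=6; on 'c' 6→12 → fail=13;  out {5}∪∅={5}
  n10('abacc'): parent n9 fail=18; on 'c' 18 → fail=19;  out ∅∪{5}={5}
  n16('ccbcc'): parent n15 fail=2; on 'c' 2→12 → fail=13;  out ∅∪∅=∅
  n11('abacca'): parent n10 fail=19; on 'a' 19→13→12 → fail=20;  out {3}∪{6,7}={3,6,7}
  n17('ccbccb'): parent n16 fail=13; on 'b' 13 → fail=14;  out {4}∪∅={4}

Run:
i=0 'c': node 0→12
i=1 'a': node 12→20  → match P6@[0:1],P7@[1:1]
i=2 'a': node 20→5 (via fail)  → match P7@[2:2]
i=3 'c': node 5→6  → match P2@[2:3]
i=4 'c': node 6→13 (via fail)
i=5 'a': node 13→20 (via fail)  → match P6@[4:5],P7@[5:5]
i=6 'b': node 20→7 (via fail)
i=7 'c': node 7→2 (via fail)
i=8 'a': node 2→3  → match P0@[6:8],P6@[7:8],P7@[8:8]
i=9 'b': node 3→7 (via fail)
i=10 'a': node 7→8  → match P1@[9:10],P7@[10:10]
i=11 'a': node 8→5 (via fail)  → match P7@[11:11]
i=12 'b': node 5→7
i=13 'a': node 7→8  → match P1@[12:13],P7@[13:13]
i=14 'b': node 8→7 (via fail)
i=15 'c': node 7→2 (via fail)
i=16 'c': node 2→13 (via fail)
i=17 'b': node 13→14
i=18 'c': node 14→15
i=19 'c': node 15→16
i=20 'b': node 16→17  → match P4@[15:20]
i=21 'a': node 17→4 (via fail)  → match P1@[20:21],P7@[21:21]
i=22 'c': node 4→18  → match P2@[21:22]
i=23 'c': node 18→19  → match P5@[20:23]
i=24 'a': node 19→20 (via fail)  → match P6@[23:24],P7@[24:24]
i=25 'b': node 20→7 (via fail)
i=26 'a': node 7→8  → match P1@[25:26],P7@[26:26]
i=27 'c': node 8→9  → match P2@[26:27]
i=28 'c': node 9→10  → match P5@[25:28]
i=29 'a': node 10→11  → match P3@[24:29],P6@[28:29],P7@[29:29]
i=30 'a': node 11→5 (via fail)  → match P7@[30:30]
i=31 'c': node 5→6  → match P2@[30:31]
i=32 'a': node 6→20 (via fail)  → match P6@[31:32],P7@[32:32]
i=33 'b': node 20→7 (via fail)
i=34 'a': node 7→8  → match P1@[33:34],P7@[34:34]
i=35 'c': node 8→9  → match P2@[34:35]
i=36 'c': node 9→10  → match P5@[33:36]
i=37 'a': node 10→11  → match P3@[32:37],P6@[36:37],P7@[37:37]
i=38 'b': node 11→7 (via fail)
i=39 'b': node 7→1 (via fail)

Result: [[1,6],[1,7],[2,7],[3,2],[5,6],[5,7],[8,0],[8,6],[8,7],[10,1],[10,7],[11,7],[13,1],[13,7],[20,4],[21,1],[21,7],[22,2],[23,5],[24,6],[24,7],[26,1],[26,7],[27,2],[28,5],[29,3],[29,6],[29,7],[30,7],[31,2],[32,6],[32,7],[34,1],[34,7],[35,2],[36,5],[37,3],[37,6],[37,7]]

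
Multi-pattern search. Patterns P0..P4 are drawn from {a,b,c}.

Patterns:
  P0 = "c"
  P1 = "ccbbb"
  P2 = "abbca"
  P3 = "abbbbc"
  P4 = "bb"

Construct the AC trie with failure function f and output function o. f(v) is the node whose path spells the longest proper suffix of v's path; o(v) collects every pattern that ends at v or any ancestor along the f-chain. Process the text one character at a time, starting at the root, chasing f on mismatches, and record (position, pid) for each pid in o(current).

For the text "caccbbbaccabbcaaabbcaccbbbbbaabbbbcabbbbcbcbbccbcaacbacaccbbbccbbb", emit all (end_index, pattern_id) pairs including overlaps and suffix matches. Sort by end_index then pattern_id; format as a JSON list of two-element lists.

Construct AC machine:
Trie (insert patterns):
  0='ε' goto a→6 b→14 c→1
  1='c' goto c→2  ←P0
  2='cc' goto b→3
  3='ccb' goto b→4
  4='ccbb' goto b→5
  5='ccbbb' goto ·  ←P1
  6='a' goto b→7
  7='ab' goto b→8
  8='abb' goto b→11 c→9
  9='abbc' goto a→10
  10='abbca' goto ·  ←P2
  11='abbb' goto b→12
  12='abbbb' goto c→13
  13='abbbbc' goto ·  ←P3
  14='b' goto b→15
  15='bb' goto ·  ←P4

Failure links (BFS by depth):
  fail(1) 'c': from fail(0)=0 chase 'c': 0 ⇒ 0;  out={0}∪out(0)={0}
  fail(6) 'a': from fail(0)=0 chase 'a': 0 ⇒ 0;  out=∅∪out(0)=∅
  fail(14) 'b': from fail(0)=0 chase 'b': 0 ⇒ 0;  out=∅∪out(0)=∅
  fail(2) 'cc': from fail(1)=0 chase 'c': 0 ⇒ 1;  out=∅∪out(1)={0}
  fail(7) 'ab': from fail(6)=0 chase 'b': 0 ⇒ 14;  out=∅∪out(14)=∅
  fail(15) 'bb': from fail(14)=0 chase 'b': 0 ⇒ 14;  out={4}∪out(14)={4}
  fail(3) 'ccb': from fail(2)=1 chase 'b': 1→0 ⇒ 14;  out=∅∪out(14)=∅
  fail(8) 'abb': from fail(7)=14 chase 'b': 14 ⇒ 15;  out=∅∪out(15)={4}
  fail(4) 'ccbb': from fail(3)=14 chase 'b': 14 ⇒ 15;  out=∅∪out(15)={4}
  fail(9) 'abbc': from fail(8)=15 chase 'c': 15→14→0 ⇒ 1;  out=∅∪out(1)={0}
  fail(11) 'abbb': from fail(8)=15 chase 'b': 15→14 ⇒ 15;  out=∅∪out(15)={4}
  fail(5) 'ccbbb': from fail(4)=15 chase 'b': 15→14 ⇒ 15;  out={1}∪out(15)={1,4}
  fail(10) 'abbca': from fail(9)=1 chase 'a': 1→0 ⇒ 6;  out={2}∪out(6)={2}
  fail(12) 'abbbb': from fail(11)=15 chase 'b': 15→14 ⇒ 15;  out=∅∪out(15)={4}
  fail(13) 'abbbbc': from fail(12)=15 chase 'c': 15→14→0 ⇒ 1;  out={3}∪out(1)={0,3}

Scan:
i=0 'c': node 0→1  emit P0@[0:0]
i=1 'a': node 1→6 (via fail)
i=2 'c': node 6→1 (via fail)  emit P0@[2:2]
i=3 'c': node 1→2  emit P0@[3:3]
i=4 'b': node 2→3
i=5 'b': node 3→4  emit P4@[4:5]
i=6 'b': node 4→5  emit P1@[2:6],P4@[5:6]
i=7 'a': node 5→6 (via fail)
i=8 'c': node 6→1 (via fail)  emit P0@[8:8]
i=9 'c': node 1→2  emit P0@[9:9]
i=10 'a': node 2→6 (via fail)
i=11 'b': node 6→7
i=12 'b': node 7→8  emit P4@[11:12]
i=13 'c': node 8→9  emit P0@[13:13]
i=14 'a': node 9→10  emit P2@[10:14]
i=15 'a': node 10→6 (via fail)
i=16 'a': node 6→6 (via fail)
i=17 'b': node 6→7
i=18 'b': node 7→8  emit P4@[17:18]
i=19 'c': node 8→9  emit P0@[19:19]
i=20 'a': node 9→10  emit P2@[16:20]
i=21 'c': node 10→1 (via fail)  emit P0@[21:21]
i=22 'c': node 1→2  emit P0@[22:22]
i=23 'b': node 2→3
i=24 'b': node 3→4  emit P4@[23:24]
i=25 'b': node 4→5  emit P1@[21:25],P4@[24:25]
i=26 'b': node 5→15 (via fail)  emit P4@[25:26]
i=27 'b': node 15→15 (via fail)  emit P4@[26:27]
i=28 'a': node 15→6 (via fail)
i=29 'a': node 6→6 (via fail)
i=30 'b': node 6→7
i=31 'b': node 7→8  emit P4@[30:31]
i=32 'b': node 8→11  emit P4@[31:32]
i=33 'b': node 11→12  emit P4@[32:33]
i=34 'c': node 12→13  emit P0@[34:34],P3@[29:34]
i=35 'a': node 13→6 (via fail)
i=36 'b': node 6→7
i=37 'b': node 7→8  emit P4@[36:37]
i=38 'b': node 8→11  emit P4@[37:38]
i=39 'b': node 11→12  emit P4@[38:39]
i=40 'c': node 12→13  emit P0@[40:40],P3@[35:40]
i=41 'b': node 13→14 (via fail)
i=42 'c': node 14→1 (via fail)  emit P0@[42:42]
i=43 'b': node 1→14 (via fail)
i=44 'b': node 14→15  emit P4@[43:44]
i=45 'c': node 15→1 (via fail)  emit P0@[45:45]
i=46 'c': node 1→2  emit P0@[46:46]
i=47 'b': node 2→3
i=48 'c': node 3→1 (via fail)  emit P0@[48:48]
i=49 'a': node 1→6 (via fail)
i=50 'a': node 6→6 (via fail)
i=51 'c': node 6→1 (via fail)  emit P0@[51:51]
i=52 'b': node 1→14 (via fail)
i=53 'a': node 14→6 (via fail)
i=54 'c': node 6→1 (via fail)  emit P0@[54:54]
i=55 'a': node 1→6 (via fail)
i=56 'c': node 6→1 (via fail)  emit P0@[56:56]
i=57 'c': node 1→2  emit P0@[57:57]
i=58 'b': node 2→3
i=59 'b': node 3→4  emit P4@[58:59]
i=60 'b': node 4→5  emit P1@[56:60],P4@[59:60]
i=61 'c': node 5→1 (via fail)  emit P0@[61:61]
i=62 'c': node 1→2  emit P0@[62:62]
i=63 'b': node 2→3
i=64 'b': node 3→4  emit P4@[63:64]
i=65 'b': node 4→5  emit P1@[61:65],P4@[64:65]

All matches (sorted): [[0,0],[2,0],[3,0],[5,4],[6,1],[6,4],[8,0],[9,0],[12,4],[13,0],[14,2],[18,4],[19,0],[20,2],[21,0],[22,0],[24,4],[25,1],[25,4],[26,4],[27,4],[31,4],[32,4],[33,4],[34,0],[34,3],[37,4],[38,4],[39,4],[40,0],[40,3],[42,0],[44,4],[45,0],[46,0],[48,0],[51,0],[54,0],[56,0],[57,0],[59,4],[60,1],[60,4],[61,0],[62,0],[64,4],[65,1],[65,4]]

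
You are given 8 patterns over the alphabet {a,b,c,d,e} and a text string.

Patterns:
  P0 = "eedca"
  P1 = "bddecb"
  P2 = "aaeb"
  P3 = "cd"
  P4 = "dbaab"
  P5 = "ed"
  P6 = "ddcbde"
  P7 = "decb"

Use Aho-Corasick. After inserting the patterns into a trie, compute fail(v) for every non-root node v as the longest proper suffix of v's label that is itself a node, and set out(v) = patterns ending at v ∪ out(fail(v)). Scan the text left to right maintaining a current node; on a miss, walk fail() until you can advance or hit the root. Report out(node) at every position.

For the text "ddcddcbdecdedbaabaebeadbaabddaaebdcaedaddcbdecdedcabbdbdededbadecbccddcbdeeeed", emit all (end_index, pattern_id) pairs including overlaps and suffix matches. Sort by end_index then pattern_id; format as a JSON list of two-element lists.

Construct AC machine:
Trie (insert patterns):
  0='ε' goto a→12 b→6 c→16 d→18 e→1
  1='e' goto d→23 e→2
  2='ee' goto d→3
  3='eed' goto c→4
  4='eedc' goto a→5
  5='eedca' goto ·  [P0 ends]
  6='b' goto d→7
  7='bd' goto d→8
  8='bdd' goto e→9
  9='bdde' goto c→10
  10='bddec' goto b→11
  11='bddecb' goto ·  [P1 ends]
  12='a' goto a→13
  13='aa' goto e→14
  14='aae' goto b→15
  15='aaeb' goto ·  [P2 ends]
  16='c' goto d→17
  17='cd' goto ·  [P3 ends]
  18='d' goto b→19 d→24 e→29
  19='db' goto a→20
  20='dba' goto a→21
  21='dbaa' goto b→22
  22='dbaab' goto ·  [P4 ends]
  23='ed' goto ·  [P5 ends]
  24='dd' goto c→25
  25='ddc' goto b→26
  26='ddcb' goto d→27
  27='ddcbd' goto e→28
  28='ddcbde' goto ·  [P6 ends]
  29='de' goto c→30
  30='dec' goto b→31
  31='decb' goto ·  [P7 ends]

Failure links (BFS by depth):
  n1('e'): parent n0 fail=0; on 'e' 0 → fail=0;  out ∅∪∅=∅
  n6('b'): parent n0 fail=0; on 'b' 0 → fail=0;  out ∅∪∅=∅
  n12('a'): parent n0 fail=0; on 'a' 0 → fail=0;  out ∅∪∅=∅
  n16('c'): parent n0 fail=0; on 'c' 0 → fail=0;  out ∅∪∅=∅
  n18('d'): parent n0 fail=0; on 'd' 0 → fail=0;  out ∅∪∅=∅
  n2('ee'): parent n1 fail=0; on 'e' 0 → fail=1;  out ∅∪∅=∅
  n7('bd'): parent n6 fail=0; on 'd' 0 → fail=18;  out ∅∪∅=∅
  n13('aa'): parent n12 fail=0; on 'a' 0 → fail=12;  out ∅∪∅=∅
  n17('cd'): parent n16 fail=0; on 'd' 0 → fail=18;  out {3}∪∅={3}
  n19('db'): parent n18 fail=0; on 'b' 0 → fail=6;  out ∅∪∅=∅
  n23('ed'): parent n1 fail=0; on 'd' 0 → fail=18;  out {5}∪∅={5}
  n24('dd'): parent n18 fail=0; on 'd' 0 → fail=18;  out ∅∪∅=∅
  n29('de'): parent n18 fail=0; on 'e' 0 → fail=1;  out ∅∪∅=∅
  n3('eed'): parent n2 fail=1; on 'd' 1 → fail=23;  out ∅∪{5}={5}
  n8('bdd'): parent n7 fail=18; on 'd' 18 → fail=24;  out ∅∪∅=∅
  n14('aae'): parent n13 fail=12; on 'e' 12→0 → fail=1;  out ∅∪∅=∅
  n20('dba'): parent n19 fail=6; on 'a' 6→0 → fail=12;  out ∅∪∅=∅
  n25('ddc'): parent n24 fail=18; on 'c' 18→0 → fail=16;  out ∅∪∅=∅
  n30('dec'): parent n29 fail=1; on 'c' 1→0 → fail=16;  out ∅∪∅=∅
  n4('eedc'): parent n3 fail=23; on 'c' 23→18→0 → fail=16;  out ∅∪∅=∅
  n9('bdde'): parent n8 fail=24; on 'e' 24→18 → fail=29;  out ∅∪∅=∅
  n15('aaeb'): parent n14 fail=1; on 'b' 1→0 → fail=6;  out {2}∪∅={2}
  n21('dbaa'): parent n20 fail=12; on 'a' 12 → fail=13;  out ∅∪∅=∅
  n26('ddcb'): parent n25 fail=16; on 'b' 16→0 → fail=6;  out ∅∪∅=∅
  n31('decb'): parent n30 fail=16; on 'b' 16→0 → fail=6;  out {7}∪∅={7}
  n5('eedca'): parent n4 fail=16; on 'a' 16→0 → fail=12;  out {0}∪∅={0}
  n10('bddec'): parent n9 fail=29; on 'c' 29 → fail=30;  out ∅∪∅=∅
  n22('dbaab'): parent n21 fail=13; on 'b' 13→12→0 → fail=6;  out {4}∪∅={4}
  n27('ddcbd'): parent n26 fail=6; on 'd' 6 → fail=7;  out ∅∪∅=∅
  n11('bddecb'): parent n10 fail=30; on 'b' 30 → fail=31;  out {1}∪{7}={1,7}
  n28('ddcbde'): parent n27 fail=7; on 'e' 7→18 → fail=29;  out {6}∪∅={6}

Text stream:
pos 0 'd': at 18
pos 1 'd': at 24
pos 2 'c': at 25
pos 3 'd': at 17 (via fail)  → match P3@[2:3]
pos 4 'd': at 24 (via fail)
pos 5 'c': at 25
pos 6 'b': at 26
pos 7 'd': at 27
pos 8 'e': at 28  → match P6@[3:8]
pos 9 'c': at 30 (via fail)
pos 10 'd': at 17 (via fail)  → match P3@[9:10]
pos 11 'e': at 29 (via fail)
pos 12 'd': at 23 (via fail)  → match P5@[11:12]
pos 13 'b': at 19 (via fail)
pos 14 'a': at 20
pos 15 'a': at 21
pos 16 'b': at 22  → match P4@[12:16]
pos 17 'a': at 12 (via fail)
pos 18 'e': at 1 (via fail)
pos 19 'b': at 6 (via fail)
pos 20 'e': at 1 (via fail)
pos 21 'a': at 12 (via fail)
pos 22 'd': at 18 (via fail)
pos 23 'b': at 19
pos 24 'a': at 20
pos 25 'a': at 21
pos 26 'b': at 22  → match P4@[22:26]
pos 27 'd': at 7 (via fail)
pos 28 'd': at 8
pos 29 'a': at 12 (via fail)
pos 30 'a': at 13
pos 31 'e': at 14
pos 32 'b': at 15  → match P2@[29:32]
pos 33 'd': at 7 (via fail)
pos 34 'c': at 16 (via fail)
pos 35 'a': at 12 (via fail)
pos 36 'e': at 1 (via fail)
pos 37 'd': at 23  → match P5@[36:37]
pos 38 'a': at 12 (via fail)
pos 39 'd': at 18 (via fail)
pos 40 'd': at 24
pos 41 'c': at 25
pos 42 'b': at 26
pos 43 'd': at 27
pos 44 'e': at 28  → match P6@[39:44]
pos 45 'c': at 30 (via fail)
pos 46 'd': at 17 (via fail)  → match P3@[45:46]
pos 47 'e': at 29 (via fail)
pos 48 'd': at 23 (via fail)  → match P5@[47:48]
pos 49 'c': at 16 (via fail)
pos 50 'a': at 12 (via fail)
pos 51 'b': at 6 (via fail)
pos 52 'b': at 6 (via fail)
pos 53 'd': at 7
pos 54 'b': at 19 (via fail)
pos 55 'd': at 7 (via fail)
pos 56 'e': at 29 (via fail)
pos 57 'd': at 23 (via fail)  → match P5@[56:57]
pos 58 'e': at 29 (via fail)
pos 59 'd': at 23 (via fail)  → match P5@[58:59]
pos 60 'b': at 19 (via fail)
pos 61 'a': at 20
pos 62 'd': at 18 (via fail)
pos 63 'e': at 29
pos 64 'c': at 30
pos 65 'b': at 31  → match P7@[62:65]
pos 66 'c': at 16 (via fail)
pos 67 'c': at 16 (via fail)
pos 68 'd': at 17  → match P3@[67:68]
pos 69 'd': at 24 (via fail)
pos 70 'c': at 25
pos 71 'b': at 26
pos 72 'd': at 27
pos 73 'e': at 28  → match P6@[68:73]
pos 74 'e': at 2 (via fail)
pos 75 'e': at 2 (via fail)
pos 76 'e': at 2 (via fail)
pos 77 'd': at 3  → match P5@[76:77]

Matches: [[3,3],[8,6],[10,3],[12,5],[16,4],[26,4],[32,2],[37,5],[44,6],[46,3],[48,5],[57,5],[59,5],[65,7],[68,3],[73,6],[77,5]]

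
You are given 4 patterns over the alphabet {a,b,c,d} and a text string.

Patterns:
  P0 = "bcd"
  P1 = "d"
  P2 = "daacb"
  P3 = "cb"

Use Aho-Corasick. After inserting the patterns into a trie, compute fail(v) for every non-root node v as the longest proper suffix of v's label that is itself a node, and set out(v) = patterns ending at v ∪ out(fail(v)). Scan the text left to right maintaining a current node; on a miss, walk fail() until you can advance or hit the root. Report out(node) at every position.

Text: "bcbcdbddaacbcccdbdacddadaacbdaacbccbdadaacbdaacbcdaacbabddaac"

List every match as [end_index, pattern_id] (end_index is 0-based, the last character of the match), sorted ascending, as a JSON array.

Construct AC machine:
Trie nodes:
  0='ε' goto b→1 c→9 d→4
  1='b' goto c→2
  2='bc' goto d→3
  3='bcd' goto ·  ←P0
  4='d' goto a→5  ←P1
  5='da' goto a→6
  6='daa' goto c→7
  7='daac' goto b→8
  8='daacb' goto ·  ←P2
  9='c' goto b→10
  10='cb' goto ·  ←P3

Failure links (BFS by depth):
  n1('b'): parent n0 fail=0; on 'b' 0 → fail=0;  out ∅∪∅=∅
  n4('d'): parent n0 fail=0; on 'd' 0 → fail=0;  out {1}∪∅={1}
  n9('c'): parent n0 fail=0; on 'c' 0 → fail=0;  out ∅∪∅=∅
  n2('bc'): parent n1 fail=0; on 'c' 0 → fail=9;  out ∅∪∅=∅
  n5('da'): parent n4 fail=0; on 'a' 0 → fail=0;  out ∅∪∅=∅
  n10('cb'): parent n9 fail=0; on 'b' 0 → fail=1;  out {3}∪∅={3}
  n3('bcd'): parent n2 fail=9; on 'd' 9→0 → fail=4;  out {0}∪{1}={0,1}
  n6('daa'): parent n5 fail=0; on 'a' 0 → fail=0;  out ∅∪∅=∅
  n7('daac'): parent n6 fail=0; on 'c' 0 → fail=9;  out ∅∪∅=∅
  n8('daacb'): parent n7 fail=9; on 'b' 9 → fail=10;  out {2}∪{3}={2,3}

Scan:
i=0 'b': node 0→1
i=1 'c': node 1→2
i=2 'b': node 2→10 (via fail)  emit P3@[1:2]
i=3 'c': node 10→2 (via fail)
i=4 'd': node 2→3  emit P0@[2:4],P1@[4:4]
i=5 'b': node 3→1 (via fail)
i=6 'd': node 1→4 (via fail)  emit P1@[6:6]
i=7 'd': node 4→4 (via fail)  emit P1@[7:7]
i=8 'a': node 4→5
i=9 'a': node 5→6
i=10 'c': node 6→7
i=11 'b': node 7→8  emit P2@[7:11],P3@[10:11]
i=12 'c': node 8→2 (via fail)
i=13 'c': node 2→9 (via fail)
i=14 'c': node 9→9 (via fail)
i=15 'd': node 9→4 (via fail)  emit P1@[15:15]
i=16 'b': node 4→1 (via fail)
i=17 'd': node 1→4 (via fail)  emit P1@[17:17]
i=18 'a': node 4→5
i=19 'c': node 5→9 (via fail)
i=20 'd': node 9→4 (via fail)  emit P1@[20:20]
i=21 'd': node 4→4 (via fail)  emit P1@[21:21]
i=22 'a': node 4→5
i=23 'd': node 5→4 (via fail)  emit P1@[23:23]
i=24 'a': node 4→5
i=25 'a': node 5→6
i=26 'c': node 6→7
i=27 'b': node 7→8  emit P2@[23:27],P3@[26:27]
i=28 'd': node 8→4 (via fail)  emit P1@[28:28]
i=29 'a': node 4→5
i=30 'a': node 5→6
i=31 'c': node 6→7
i=32 'b': node 7→8  emit P2@[28:32],P3@[31:32]
i=33 'c': node 8→2 (via fail)
i=34 'c': node 2→9 (via fail)
i=35 'b': node 9→10  emit P3@[34:35]
i=36 'd': node 10→4 (via fail)  emit P1@[36:36]
i=37 'a': node 4→5
i=38 'd': node 5→4 (via fail)  emit P1@[38:38]
i=39 'a': node 4→5
i=40 'a': node 5→6
i=41 'c': node 6→7
i=42 'b': node 7→8  emit P2@[38:42],P3@[41:42]
i=43 'd': node 8→4 (via fail)  emit P1@[43:43]
i=44 'a': node 4→5
i=45 'a': node 5→6
i=46 'c': node 6→7
i=47 'b': node 7→8  emit P2@[43:47],P3@[46:47]
i=48 'c': node 8→2 (via fail)
i=49 'd': node 2→3  emit P0@[47:49],P1@[49:49]
i=50 'a': node 3→5 (via fail)
i=51 'a': node 5→6
i=52 'c': node 6→7
i=53 'b': node 7→8  emit P2@[49:53],P3@[52:53]
i=54 'a': node 8→0 (via fail)
i=55 'b': node 0→1
i=56 'd': node 1→4 (via fail)  emit P1@[56:56]
i=57 'd': node 4→4 (via fail)  emit P1@[57:57]
i=58 'a': node 4→5
i=59 'a': node 5→6
i=60 'c': node 6→7

Matches: [[2,3],[4,0],[4,1],[6,1],[7,1],[11,2],[11,3],[15,1],[17,1],[20,1],[21,1],[23,1],[27,2],[27,3],[28,1],[32,2],[32,3],[35,3],[36,1],[38,1],[42,2],[42,3],[43,1],[47,2],[47,3],[49,0],[49,1],[53,2],[53,3],[56,1],[57,1]]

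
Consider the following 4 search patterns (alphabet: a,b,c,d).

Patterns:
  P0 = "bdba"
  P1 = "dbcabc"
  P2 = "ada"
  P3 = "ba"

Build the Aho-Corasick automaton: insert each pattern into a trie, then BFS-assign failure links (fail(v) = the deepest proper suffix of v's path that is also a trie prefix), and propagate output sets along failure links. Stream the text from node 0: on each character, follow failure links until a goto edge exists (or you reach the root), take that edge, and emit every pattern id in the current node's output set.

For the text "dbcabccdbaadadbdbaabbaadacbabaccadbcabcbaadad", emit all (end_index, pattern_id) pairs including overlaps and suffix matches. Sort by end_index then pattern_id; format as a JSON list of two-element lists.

Construct AC machine:
Trie (insert patterns):
  n0 'ε': a→11 b→1 d→5
  n1 'b': a→14 d→2
  n2 'bd': b→3
  n3 'bdb': a→4
  n4 'bdba': ·  [P0 ends]
  n5 'd': b→6
  n6 'db': c→7
  n7 'dbc': a→8
  n8 'dbca': b→9
  n9 'dbcab': c→10
  n10 'dbcabc': ·  [P1 ends]
  n11 'a': d→12
  n12 'ad': a→13
  n13 'ada': ·  [P2 ends]
  n14 'ba': ·  [P3 ends]

Failure links (BFS by depth):
  n1('b'): parent n0 fail=0; on 'b' 0 → fail=0;  out ∅∪∅=∅
  n5('d'): parent n0 fail=0; on 'd' 0 → fail=0;  out ∅∪∅=∅
  n11('a'): parent n0 fail=0; on 'a' 0 → fail=0;  out ∅∪∅=∅
  n2('bd'): parent n1 fail=0; on 'd' 0 → fail=5;  out ∅∪∅=∅
  n6('db'): parent n5 fail=0; on 'b' 0 → fail=1;  out ∅∪∅=∅
  n12('ad'): parent n11 fail=0; on 'd' 0 → fail=5;  out ∅∪∅=∅
  n14('ba'): parent n1 fail=0; on 'a' 0 → fail=11;  out {3}∪∅={3}
  n3('bdb'): parent n2 fail=5; on 'b' 5 → fail=6;  out ∅∪∅=∅
  n7('dbc'): parent n6 fail=1; on 'c' 1→0 → fail=0;  out ∅∪∅=∅
  n13('ada'): parent n12 fail=5; on 'a' 5→0 → fail=11;  out {2}∪∅={2}
  n4('bdba'): parent n3 fail=6; on 'a' 6→1 → fail=14;  out {0}∪{3}={0,3}
  n8('dbca'): parent n7 fail=0; on 'a' 0 → fail=11;  out ∅∪∅=∅
  n9('dbcab'): parent n8 fail=11; on 'b' 11→0 → fail=1;  out ∅∪∅=∅
  n10('dbcabc'): parent n9 fail=1; on 'c' 1→0 → fail=0;  out {1}∪∅={1}

Text stream:
i=0 'd': node 0→5
i=1 'b': node 5→6
i=2 'c': node 6→7
i=3 'a': node 7→8
i=4 'b': node 8→9
i=5 'c': node 9→10  ** P1@[0:5]
i=6 'c': node 10→0 ·f
i=7 'd': node 0→5
i=8 'b': node 5→6
i=9 'a': node 6→14 ·f  ** P3@[8:9]
i=10 'a': node 14→11 ·f
i=11 'd': node 11→12
i=12 'a': node 12→13  ** P2@[10:12]
i=13 'd': node 13→12 ·f
i=14 'b': node 12→6 ·f
i=15 'd': node 6→2 ·f
i=16 'b': node 2→3
i=17 'a': node 3→4  ** P0@[14:17],P3@[16:17]
i=18 'a': node 4→11 ·f
i=19 'b': node 11→1 ·f
i=20 'b': node 1→1 ·f
i=21 'a': node 1→14  ** P3@[20:21]
i=22 'a': node 14→11 ·f
i=23 'd': node 11→12
i=24 'a': node 12→13  ** P2@[22:24]
i=25 'c': node 13→0 ·f
i=26 'b': node 0→1
i=27 'a': node 1→14  ** P3@[26:27]
i=28 'b': node 14→1 ·f
i=29 'a': node 1→14  ** P3@[28:29]
i=30 'c': node 14→0 ·f
i=31 'c': node 0→0
i=32 'a': node 0→11
i=33 'd': node 11→12
i=34 'b': node 12→6 ·f
i=35 'c': node 6→7
i=36 'a': node 7→8
i=37 'b': node 8→9
i=38 'c': node 9→10  ** P1@[33:38]
i=39 'b': node 10→1 ·f
i=40 'a': node 1→14  ** P3@[39:40]
i=41 'a': node 14→11 ·f
i=42 'd': node 11→12
i=43 'a': node 12→13  ** P2@[41:43]
i=44 'd': node 13→12 ·f

Result: [[5,1],[9,3],[12,2],[17,0],[17,3],[21,3],[24,2],[27,3],[29,3],[38,1],[40,3],[43,2]]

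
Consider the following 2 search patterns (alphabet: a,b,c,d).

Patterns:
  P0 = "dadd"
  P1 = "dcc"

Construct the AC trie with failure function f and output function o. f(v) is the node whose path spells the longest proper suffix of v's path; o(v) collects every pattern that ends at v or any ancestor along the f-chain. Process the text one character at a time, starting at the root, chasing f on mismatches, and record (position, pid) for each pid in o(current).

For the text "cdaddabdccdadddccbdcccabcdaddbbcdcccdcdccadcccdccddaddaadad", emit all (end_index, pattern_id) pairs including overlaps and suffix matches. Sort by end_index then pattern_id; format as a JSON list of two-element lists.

Build:
Trie nodes:
  0='ε' goto d→1
  1='d' goto a→2 c→5
  2='da' goto d→3
  3='dad' goto d→4
  4='dadd' goto ·  [P0 ends]
  5='dc' goto c→6
  6='dcc' goto ·  [P1 ends]

BFS fail/out derivation:
  n1('d'): parent n0 fail=0; on 'd' 0 → fail=0;  out ∅∪∅=∅
  n2('da'): parent n1 fail=0; on 'a' 0 → fail=0;  out ∅∪∅=∅
  n5('dc'): parent n1 fail=0; on 'c' 0 → fail=0;  out ∅∪∅=∅
  n3('dad'): parent n2 fail=0; on 'd' 0 → fail=1;  out ∅∪∅=∅
  n6('dcc'): parent n5 fail=0; on 'c' 0 → fail=0;  out {1}∪∅={1}
  n4('dadd'): parent n3 fail=1; on 'd' 1→0 → fail=1;  out {0}∪∅={0}

Run:
pos 0 'c': at 0
pos 1 'd': at 1
pos 2 'a': at 2
pos 3 'd': at 3
pos 4 'd': at 4  emit P0@[1:4]
pos 5 'a': at 2 (via fail)
pos 6 'b': at 0 (via fail)
pos 7 'd': at 1
pos 8 'c': at 5
pos 9 'c': at 6  emit P1@[7:9]
pos 10 'd': at 1 (via fail)
pos 11 'a': at 2
pos 12 'd': at 3
pos 13 'd': at 4  emit P0@[10:13]
pos 14 'd': at 1 (via fail)
pos 15 'c': at 5
pos 16 'c': at 6  emit P1@[14:16]
pos 17 'b': at 0 (via fail)
pos 18 'd': at 1
pos 19 'c': at 5
pos 20 'c': at 6  emit P1@[18:20]
pos 21 'c': at 0 (via fail)
pos 22 'a': at 0
pos 23 'b': at 0
pos 24 'c': at 0
pos 25 'd': at 1
pos 26 'a': at 2
pos 27 'd': at 3
pos 28 'd': at 4  emit P0@[25:28]
pos 29 'b': at 0 (via fail)
pos 30 'b': at 0
pos 31 'c': at 0
pos 32 'd': at 1
pos 33 'c': at 5
pos 34 'c': at 6  emit P1@[32:34]
pos 35 'c': at 0 (via fail)
pos 36 'd': at 1
pos 37 'c': at 5
pos 38 'd': at 1 (via fail)
pos 39 'c': at 5
pos 40 'c': at 6  emit P1@[38:40]
pos 41 'a': at 0 (via fail)
pos 42 'd': at 1
pos 43 'c': at 5
pos 44 'c': at 6  emit P1@[42:44]
pos 45 'c': at 0 (via fail)
pos 46 'd': at 1
pos 47 'c': at 5
pos 48 'c': at 6  emit P1@[46:48]
pos 49 'd': at 1 (via fail)
pos 50 'd': at 1 (via fail)
pos 51 'a': at 2
pos 52 'd': at 3
pos 53 'd': at 4  emit P0@[50:53]
pos 54 'a': at 2 (via fail)
pos 55 'a': at 0 (via fail)
pos 56 'd': at 1
pos 57 'a': at 2
pos 58 'd': at 3

Matches: [[4,0],[9,1],[13,0],[16,1],[20,1],[28,0],[34,1],[40,1],[44,1],[48,1],[53,0]]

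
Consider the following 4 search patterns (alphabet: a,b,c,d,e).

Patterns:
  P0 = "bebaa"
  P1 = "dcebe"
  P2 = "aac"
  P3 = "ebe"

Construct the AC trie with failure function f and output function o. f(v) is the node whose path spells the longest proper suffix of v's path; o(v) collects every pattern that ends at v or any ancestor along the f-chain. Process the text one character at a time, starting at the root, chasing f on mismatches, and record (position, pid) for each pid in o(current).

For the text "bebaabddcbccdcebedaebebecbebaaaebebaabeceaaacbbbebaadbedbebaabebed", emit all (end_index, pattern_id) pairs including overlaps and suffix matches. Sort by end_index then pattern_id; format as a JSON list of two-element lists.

Build:
Trie nodes:
  0='ε' goto a→11 b→1 d→6 e→14
  1='b' goto e→2
  2='be' goto b→3
  3='beb' goto a→4
  4='beba' goto a→5
  5='bebaa' goto ·  ←P0
  6='d' goto c→7
  7='dc' goto e→8
  8='dce' goto b→9
  9='dceb' goto e→10
  10='dcebe' goto ·  ←P1
  11='a' goto a→12
  12='aa' goto c→13
  13='aac' goto ·  ←P2
  14='e' goto b→15
  15='eb' goto e→16
  16='ebe' goto ·  ←P3

BFS fail/out derivation:
  n1('b'): parent n0 fail=0; on 'b' 0 → fail=0;  out ∅∪∅=∅
  n6('d'): parent n0 fail=0; on 'd' 0 → fail=0;  out ∅∪∅=∅
  n11('a'): parent n0 fail=0; on 'a' 0 → fail=0;  out ∅∪∅=∅
  n14('e'): parent n0 fail=0; on 'e' 0 → fail=0;  out ∅∪∅=∅
  n2('be'): parent n1 fail=0; on 'e' 0 → fail=14;  out ∅∪∅=∅
  n7('dc'): parent n6 fail=0; on 'c' 0 → fail=0;  out ∅∪∅=∅
  n12('aa'): parent n11 fail=0; on 'a' 0 → fail=11;  out ∅∪∅=∅
  n15('eb'): parent n14 fail=0; on 'b' 0 → fail=1;  out ∅∪∅=∅
  n3('beb'): parent n2 fail=14; on 'b' 14 → fail=15;  out ∅∪∅=∅
  n8('dce'): parent n7 fail=0; on 'e' 0 → fail=14;  out ∅∪∅=∅
  n13('aac'): parent n12 fail=11; on 'c' 11→0 → fail=0;  out {2}∪∅={2}
  n16('ebe'): parent n15 fail=1; on 'e' 1 → fail=2;  out {3}∪∅={3}
  n4('beba'): parent n3 fail=15; on 'a' 15→1→0 → fail=11;  out ∅∪∅=∅
  n9('dceb'): parent n8 fail=14; on 'b' 14 → fail=15;  out ∅∪∅=∅
  n5('bebaa'): parent n4 fail=11; on 'a' 11 → fail=12;  out {0}∪∅={0}
  n10('dcebe'): parent n9 fail=15; on 'e' 15 → fail=16;  out {1}∪{3}={1,3}

Text stream:
i=0 'b': node 0→1
i=1 'e': node 1→2
i=2 'b': node 2→3
i=3 'a': node 3→4
i=4 'a': node 4→5  emit P0@[0:4]
i=5 'b': node 5→1 (fail-walked)
i=6 'd': node 1→6 (fail-walked)
i=7 'd': node 6→6 (fail-walked)
i=8 'c': node 6→7
i=9 'b': node 7→1 (fail-walked)
i=10 'c': node 1→0 (fail-walked)
i=11 'c': node 0→0
i=12 'd': node 0→6
i=13 'c': node 6→7
i=14 'e': node 7→8
i=15 'b': node 8→9
i=16 'e': node 9→10  emit P1@[12:16],P3@[14:16]
i=17 'd': node 10→6 (fail-walked)
i=18 'a': node 6→11 (fail-walked)
i=19 'e': node 11→14 (fail-walked)
i=20 'b': node 14→15
i=21 'e': node 15→16  emit P3@[19:21]
i=22 'b': node 16→3 (fail-walked)
i=23 'e': node 3→16 (fail-walked)  emit P3@[21:23]
i=24 'c': node 16→0 (fail-walked)
i=25 'b': node 0→1
i=26 'e': node 1→2
i=27 'b': node 2→3
i=28 'a': node 3→4
i=29 'a': node 4→5  emit P0@[25:29]
i=30 'a': node 5→12 (fail-walked)
i=31 'e': node 12→14 (fail-walked)
i=32 'b': node 14→15
i=33 'e': node 15→16  emit P3@[31:33]
i=34 'b': node 16→3 (fail-walked)
i=35 'a': node 3→4
i=36 'a': node 4→5  emit P0@[32:36]
i=37 'b': node 5→1 (fail-walked)
i=38 'e': node 1→2
i=39 'c': node 2→0 (fail-walked)
i=40 'e': node 0→14
i=41 'a': node 14→11 (fail-walked)
i=42 'a': node 11→12
i=43 'a': node 12→12 (fail-walked)
i=44 'c': node 12→13  emit P2@[42:44]
i=45 'b': node 13→1 (fail-walked)
i=46 'b': node 1→1 (fail-walked)
i=47 'b': node 1→1 (fail-walked)
i=48 'e': node 1→2
i=49 'b': node 2→3
i=50 'a': node 3→4
i=51 'a': node 4→5  emit P0@[47:51]
i=52 'd': node 5→6 (fail-walked)
i=53 'b': node 6→1 (fail-walked)
i=54 'e': node 1→2
i=55 'd': node 2→6 (fail-walked)
i=56 'b': node 6→1 (fail-walked)
i=57 'e': node 1→2
i=58 'b': node 2→3
i=59 'a': node 3→4
i=60 'a': node 4→5  emit P0@[56:60]
i=61 'b': node 5→1 (fail-walked)
i=62 'e': node 1→2
i=63 'b': node 2→3
i=64 'e': node 3→16 (fail-walked)  emit P3@[62:64]
i=65 'd': node 16→6 (fail-walked)

Result: [[4,0],[16,1],[16,3],[21,3],[23,3],[29,0],[33,3],[36,0],[44,2],[51,0],[60,0],[64,3]]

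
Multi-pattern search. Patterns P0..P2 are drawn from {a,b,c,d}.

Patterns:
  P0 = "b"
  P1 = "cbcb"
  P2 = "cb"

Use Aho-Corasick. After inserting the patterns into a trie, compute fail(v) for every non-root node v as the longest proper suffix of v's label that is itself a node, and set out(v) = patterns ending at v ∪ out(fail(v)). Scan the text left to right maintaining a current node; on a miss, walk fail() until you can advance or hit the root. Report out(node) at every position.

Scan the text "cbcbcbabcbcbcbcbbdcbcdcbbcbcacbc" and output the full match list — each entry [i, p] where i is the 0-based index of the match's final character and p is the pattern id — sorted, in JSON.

Build automaton:
Trie (insert patterns):
  0='ε' goto b→1 c→2
  1='b' goto ·  [P0 ends]
  2='c' goto b→3
  3='cb' goto c→4  [P2 ends]
  4='cbc' goto b→5
  5='cbcb' goto ·  [P1 ends]

BFS fail/out derivation:
  n1('b'): parent n0 fail=0; on 'b' 0 → fail=0;  out {0}∪∅={0}
  n2('c'): parent n0 fail=0; on 'c' 0 → fail=0;  out ∅∪∅=∅
  n3('cb'): parent n2 fail=0; on 'b' 0 → fail=1;  out {2}∪{0}={0,2}
  n4('cbc'): parent n3 fail=1; on 'c' 1→0 → fail=2;  out ∅∪∅=∅
  n5('cbcb'): parent n4 fail=2; on 'b' 2 → fail=3;  out {1}∪{0,2}={0,1,2}

Run:
pos 0 'c': at 2
pos 1 'b': at 3  ** P0@[1:1],P2@[0:1]
pos 2 'c': at 4
pos 3 'b': at 5  ** P0@[3:3],P1@[0:3],P2@[2:3]
pos 4 'c': at 4 ·f
pos 5 'b': at 5  ** P0@[5:5],P1@[2:5],P2@[4:5]
pos 6 'a': at 0 ·f
pos 7 'b': at 1  ** P0@[7:7]
pos 8 'c': at 2 ·f
pos 9 'b': at 3  ** P0@[9:9],P2@[8:9]
pos 10 'c': at 4
pos 11 'b': at 5  ** P0@[11:11],P1@[8:11],P2@[10:11]
pos 12 'c': at 4 ·f
pos 13 'b': at 5  ** P0@[13:13],P1@[10:13],P2@[12:13]
pos 14 'c': at 4 ·f
pos 15 'b': at 5  ** P0@[15:15],P1@[12:15],P2@[14:15]
pos 16 'b': at 1 ·f  ** P0@[16:16]
pos 17 'd': at 0 ·f
pos 18 'c': at 2
pos 19 'b': at 3  ** P0@[19:19],P2@[18:19]
pos 20 'c': at 4
pos 21 'd': at 0 ·f
pos 22 'c': at 2
pos 23 'b': at 3  ** P0@[23:23],P2@[22:23]
pos 24 'b': at 1 ·f  ** P0@[24:24]
pos 25 'c': at 2 ·f
pos 26 'b': at 3  ** P0@[26:26],P2@[25:26]
pos 27 'c': at 4
pos 28 'a': at 0 ·f
pos 29 'c': at 2
pos 30 'b': at 3  ** P0@[30:30],P2@[29:30]
pos 31 'c': at 4

Matches: [[1,0],[1,2],[3,0],[3,1],[3,2],[5,0],[5,1],[5,2],[7,0],[9,0],[9,2],[11,0],[11,1],[11,2],[13,0],[13,1],[13,2],[15,0],[15,1],[15,2],[16,0],[19,0],[19,2],[23,0],[23,2],[24,0],[26,0],[26,2],[30,0],[30,2]]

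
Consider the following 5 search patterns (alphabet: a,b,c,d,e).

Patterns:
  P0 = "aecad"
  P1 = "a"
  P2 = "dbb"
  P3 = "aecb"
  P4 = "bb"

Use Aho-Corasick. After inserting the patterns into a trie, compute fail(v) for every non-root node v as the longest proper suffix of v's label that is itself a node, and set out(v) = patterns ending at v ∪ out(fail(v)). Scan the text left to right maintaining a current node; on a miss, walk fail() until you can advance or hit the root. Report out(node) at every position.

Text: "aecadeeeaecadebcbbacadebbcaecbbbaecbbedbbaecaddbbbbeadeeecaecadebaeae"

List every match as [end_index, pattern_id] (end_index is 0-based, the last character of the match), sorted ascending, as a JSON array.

Build automaton:
Trie (insert patterns):
  n0 'ε': a→1 b→10 d→6
  n1 'a': e→2  ←P1
  n2 'ae': c→3
  n3 'aec': a→4 b→9
  n4 'aeca': d→5
  n5 'aecad': ·  ←P0
  n6 'd': b→7
  n7 'db': b→8
  n8 'dbb': ·  ←P2
  n9 'aecb': ·  ←P3
  n10 'b': b→11
  n11 'bb': ·  ←P4

Failure links (BFS by depth):
  n1('a'): parent n0 fail=0; on 'a' 0 → fail=0;  out {1}∪∅={1}
  n6('d'): parent n0 fail=0; on 'd' 0 → fail=0;  out ∅∪∅=∅
  n10('b'): parent n0 fail=0; on 'b' 0 → fail=0;  out ∅∪∅=∅
  n2('ae'): parent n1 fail=0; on 'e' 0 → fail=0;  out ∅∪∅=∅
  n7('db'): parent n6 fail=0; on 'b' 0 → fail=10;  out ∅∪∅=∅
  n11('bb'): parent n10 fail=0; on 'b' 0 → fail=10;  out {4}∪∅={4}
  n3('aec'): parent n2 fail=0; on 'c' 0 → fail=0;  out ∅∪∅=∅
  n8('dbb'): parent n7 fail=10; on 'b' 10 → fail=11;  out {2}∪{4}={2,4}
  n4('aeca'): parent n3 fail=0; on 'a' 0 → fail=1;  out ∅∪{1}={1}
  n9('aecb'): parent n3 fail=0; on 'b' 0 → fail=10;  out {3}∪∅={3}
  n5('aecad'): parent n4 fail=1; on 'd' 1→0 → fail=6;  out {0}∪∅={0}

Run:
i=0 'a': node 0→1  emit P1@[0:0]
i=1 'e': node 1→2
i=2 'c': node 2→3
i=3 'a': node 3→4  emit P1@[3:3]
i=4 'd': node 4→5  emit P0@[0:4]
i=5 'e': node 5→0 (fail-walked)
i=6 'e': node 0→0
i=7 'e': node 0→0
i=8 'a': node 0→1  emit P1@[8:8]
i=9 'e': node 1→2
i=10 'c': node 2→3
i=11 'a': node 3→4  emit P1@[11:11]
i=12 'd': node 4→5  emit P0@[8:12]
i=13 'e': node 5→0 (fail-walked)
i=14 'b': node 0→10
i=15 'c': node 10→0 (fail-walked)
i=16 'b': node 0→10
i=17 'b': node 10→11  emit P4@[16:17]
i=18 'a': node 11→1 (fail-walked)  emit P1@[18:18]
i=19 'c': node 1→0 (fail-walked)
i=20 'a': node 0→1  emit P1@[20:20]
i=21 'd': node 1→6 (fail-walked)
i=22 'e': node 6→0 (fail-walked)
i=23 'b': node 0→10
i=24 'b': node 10→11  emit P4@[23:24]
i=25 'c': node 11→0 (fail-walked)
i=26 'a': node 0→1  emit P1@[26:26]
i=27 'e': node 1→2
i=28 'c': node 2→3
i=29 'b': node 3→9  emit P3@[26:29]
i=30 'b': node 9→11 (fail-walked)  emit P4@[29:30]
i=31 'b': node 11→11 (fail-walked)  emit P4@[30:31]
i=32 'a': node 11→1 (fail-walked)  emit P1@[32:32]
i=33 'e': node 1→2
i=34 'c': node 2→3
i=35 'b': node 3→9  emit P3@[32:35]
i=36 'b': node 9→11 (fail-walked)  emit P4@[35:36]
i=37 'e': node 11→0 (fail-walked)
i=38 'd': node 0→6
i=39 'b': node 6→7
i=40 'b': node 7→8  emit P2@[38:40],P4@[39:40]
i=41 'a': node 8→1 (fail-walked)  emit P1@[41:41]
i=42 'e': node 1→2
i=43 'c': node 2→3
i=44 'a': node 3→4  emit P1@[44:44]
i=45 'd': node 4→5  emit P0@[41:45]
i=46 'd': node 5→6 (fail-walked)
i=47 'b': node 6→7
i=48 'b': node 7→8  emit P2@[46:48],P4@[47:48]
i=49 'b': node 8→11 (fail-walked)  emit P4@[48:49]
i=50 'b': node 11→11 (fail-walked)  emit P4@[49:50]
i=51 'e': node 11→0 (fail-walked)
i=52 'a': node 0→1  emit P1@[52:52]
i=53 'd': node 1→6 (fail-walked)
i=54 'e': node 6→0 (fail-walked)
i=55 'e': node 0→0
i=56 'e': node 0→0
i=57 'c': node 0→0
i=58 'a': node 0→1  emit P1@[58:58]
i=59 'e': node 1→2
i=60 'c': node 2→3
i=61 'a': node 3→4  emit P1@[61:61]
i=62 'd': node 4→5  emit P0@[58:62]
i=63 'e': node 5→0 (fail-walked)
i=64 'b': node 0→10
i=65 'a': node 10→1 (fail-walked)  emit P1@[65:65]
i=66 'e': node 1→2
i=67 'a': node 2→1 (fail-walked)  emit P1@[67:67]
i=68 'e': node 1→2

All matches (sorted): [[0,1],[3,1],[4,0],[8,1],[11,1],[12,0],[17,4],[18,1],[20,1],[24,4],[26,1],[29,3],[30,4],[31,4],[32,1],[35,3],[36,4],[40,2],[40,4],[41,1],[44,1],[45,0],[48,2],[48,4],[49,4],[50,4],[52,1],[58,1],[61,1],[62,0],[65,1],[67,1]]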